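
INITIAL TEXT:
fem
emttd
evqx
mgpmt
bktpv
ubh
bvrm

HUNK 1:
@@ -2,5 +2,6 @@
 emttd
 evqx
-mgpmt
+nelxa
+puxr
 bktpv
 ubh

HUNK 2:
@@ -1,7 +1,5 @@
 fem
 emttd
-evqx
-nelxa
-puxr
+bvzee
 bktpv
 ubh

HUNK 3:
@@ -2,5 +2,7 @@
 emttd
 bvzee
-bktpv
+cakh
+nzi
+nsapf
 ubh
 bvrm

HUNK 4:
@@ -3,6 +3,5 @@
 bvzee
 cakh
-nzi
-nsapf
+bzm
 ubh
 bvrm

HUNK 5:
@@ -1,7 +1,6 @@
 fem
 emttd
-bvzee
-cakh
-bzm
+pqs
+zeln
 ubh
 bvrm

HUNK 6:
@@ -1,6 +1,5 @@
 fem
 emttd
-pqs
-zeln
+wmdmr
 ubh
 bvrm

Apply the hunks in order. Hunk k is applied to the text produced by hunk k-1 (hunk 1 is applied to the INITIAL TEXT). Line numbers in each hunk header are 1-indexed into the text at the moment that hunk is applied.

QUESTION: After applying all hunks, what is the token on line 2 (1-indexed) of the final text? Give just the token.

Answer: emttd

Derivation:
Hunk 1: at line 2 remove [mgpmt] add [nelxa,puxr] -> 8 lines: fem emttd evqx nelxa puxr bktpv ubh bvrm
Hunk 2: at line 1 remove [evqx,nelxa,puxr] add [bvzee] -> 6 lines: fem emttd bvzee bktpv ubh bvrm
Hunk 3: at line 2 remove [bktpv] add [cakh,nzi,nsapf] -> 8 lines: fem emttd bvzee cakh nzi nsapf ubh bvrm
Hunk 4: at line 3 remove [nzi,nsapf] add [bzm] -> 7 lines: fem emttd bvzee cakh bzm ubh bvrm
Hunk 5: at line 1 remove [bvzee,cakh,bzm] add [pqs,zeln] -> 6 lines: fem emttd pqs zeln ubh bvrm
Hunk 6: at line 1 remove [pqs,zeln] add [wmdmr] -> 5 lines: fem emttd wmdmr ubh bvrm
Final line 2: emttd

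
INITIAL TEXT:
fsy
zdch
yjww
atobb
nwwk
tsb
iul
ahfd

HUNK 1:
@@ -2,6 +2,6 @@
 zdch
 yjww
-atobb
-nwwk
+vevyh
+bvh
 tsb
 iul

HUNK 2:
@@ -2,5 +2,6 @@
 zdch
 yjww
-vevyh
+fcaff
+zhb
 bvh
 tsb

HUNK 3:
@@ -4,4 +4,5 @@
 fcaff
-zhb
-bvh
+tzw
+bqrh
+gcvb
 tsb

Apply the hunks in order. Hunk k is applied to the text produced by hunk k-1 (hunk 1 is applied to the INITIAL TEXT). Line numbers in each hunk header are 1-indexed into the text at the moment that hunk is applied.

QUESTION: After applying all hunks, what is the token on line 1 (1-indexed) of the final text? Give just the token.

Hunk 1: at line 2 remove [atobb,nwwk] add [vevyh,bvh] -> 8 lines: fsy zdch yjww vevyh bvh tsb iul ahfd
Hunk 2: at line 2 remove [vevyh] add [fcaff,zhb] -> 9 lines: fsy zdch yjww fcaff zhb bvh tsb iul ahfd
Hunk 3: at line 4 remove [zhb,bvh] add [tzw,bqrh,gcvb] -> 10 lines: fsy zdch yjww fcaff tzw bqrh gcvb tsb iul ahfd
Final line 1: fsy

Answer: fsy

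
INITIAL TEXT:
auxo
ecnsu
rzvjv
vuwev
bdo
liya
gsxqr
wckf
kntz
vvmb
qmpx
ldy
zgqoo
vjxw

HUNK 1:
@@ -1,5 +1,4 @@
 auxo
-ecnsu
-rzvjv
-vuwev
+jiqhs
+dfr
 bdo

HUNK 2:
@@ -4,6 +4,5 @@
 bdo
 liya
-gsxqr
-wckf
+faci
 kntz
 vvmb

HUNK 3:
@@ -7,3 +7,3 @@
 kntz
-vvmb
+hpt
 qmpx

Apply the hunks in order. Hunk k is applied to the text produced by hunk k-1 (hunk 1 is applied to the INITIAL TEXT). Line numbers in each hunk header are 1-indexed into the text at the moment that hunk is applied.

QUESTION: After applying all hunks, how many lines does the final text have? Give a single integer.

Hunk 1: at line 1 remove [ecnsu,rzvjv,vuwev] add [jiqhs,dfr] -> 13 lines: auxo jiqhs dfr bdo liya gsxqr wckf kntz vvmb qmpx ldy zgqoo vjxw
Hunk 2: at line 4 remove [gsxqr,wckf] add [faci] -> 12 lines: auxo jiqhs dfr bdo liya faci kntz vvmb qmpx ldy zgqoo vjxw
Hunk 3: at line 7 remove [vvmb] add [hpt] -> 12 lines: auxo jiqhs dfr bdo liya faci kntz hpt qmpx ldy zgqoo vjxw
Final line count: 12

Answer: 12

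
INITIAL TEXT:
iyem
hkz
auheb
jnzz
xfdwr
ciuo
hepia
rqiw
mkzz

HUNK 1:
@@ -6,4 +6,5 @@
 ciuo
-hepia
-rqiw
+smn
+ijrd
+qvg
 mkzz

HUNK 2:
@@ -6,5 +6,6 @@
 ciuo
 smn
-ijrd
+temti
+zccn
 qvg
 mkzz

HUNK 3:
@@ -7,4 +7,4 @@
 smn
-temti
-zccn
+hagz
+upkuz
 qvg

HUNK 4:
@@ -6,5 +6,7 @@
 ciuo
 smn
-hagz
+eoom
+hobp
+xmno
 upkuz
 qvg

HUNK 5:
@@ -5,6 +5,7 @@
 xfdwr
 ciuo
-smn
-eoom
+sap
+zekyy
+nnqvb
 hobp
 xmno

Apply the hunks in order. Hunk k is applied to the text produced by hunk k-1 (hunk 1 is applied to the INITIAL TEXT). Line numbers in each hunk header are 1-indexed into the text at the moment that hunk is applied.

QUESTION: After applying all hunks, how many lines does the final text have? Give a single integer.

Answer: 14

Derivation:
Hunk 1: at line 6 remove [hepia,rqiw] add [smn,ijrd,qvg] -> 10 lines: iyem hkz auheb jnzz xfdwr ciuo smn ijrd qvg mkzz
Hunk 2: at line 6 remove [ijrd] add [temti,zccn] -> 11 lines: iyem hkz auheb jnzz xfdwr ciuo smn temti zccn qvg mkzz
Hunk 3: at line 7 remove [temti,zccn] add [hagz,upkuz] -> 11 lines: iyem hkz auheb jnzz xfdwr ciuo smn hagz upkuz qvg mkzz
Hunk 4: at line 6 remove [hagz] add [eoom,hobp,xmno] -> 13 lines: iyem hkz auheb jnzz xfdwr ciuo smn eoom hobp xmno upkuz qvg mkzz
Hunk 5: at line 5 remove [smn,eoom] add [sap,zekyy,nnqvb] -> 14 lines: iyem hkz auheb jnzz xfdwr ciuo sap zekyy nnqvb hobp xmno upkuz qvg mkzz
Final line count: 14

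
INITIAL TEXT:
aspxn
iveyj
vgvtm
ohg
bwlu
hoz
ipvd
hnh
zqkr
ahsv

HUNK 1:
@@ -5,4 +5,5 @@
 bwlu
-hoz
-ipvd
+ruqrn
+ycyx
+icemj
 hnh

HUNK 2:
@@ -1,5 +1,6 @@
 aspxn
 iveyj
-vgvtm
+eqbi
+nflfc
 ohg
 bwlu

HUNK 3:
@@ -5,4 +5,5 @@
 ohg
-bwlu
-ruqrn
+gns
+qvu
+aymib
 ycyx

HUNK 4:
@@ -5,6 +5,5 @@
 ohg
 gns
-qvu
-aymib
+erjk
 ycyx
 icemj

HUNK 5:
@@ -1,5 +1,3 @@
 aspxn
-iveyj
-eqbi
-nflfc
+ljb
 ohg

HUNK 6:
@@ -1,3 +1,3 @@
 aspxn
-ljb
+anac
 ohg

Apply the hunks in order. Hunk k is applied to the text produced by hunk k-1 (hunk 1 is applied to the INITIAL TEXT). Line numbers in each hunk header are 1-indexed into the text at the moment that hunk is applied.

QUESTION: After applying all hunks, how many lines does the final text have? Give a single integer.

Hunk 1: at line 5 remove [hoz,ipvd] add [ruqrn,ycyx,icemj] -> 11 lines: aspxn iveyj vgvtm ohg bwlu ruqrn ycyx icemj hnh zqkr ahsv
Hunk 2: at line 1 remove [vgvtm] add [eqbi,nflfc] -> 12 lines: aspxn iveyj eqbi nflfc ohg bwlu ruqrn ycyx icemj hnh zqkr ahsv
Hunk 3: at line 5 remove [bwlu,ruqrn] add [gns,qvu,aymib] -> 13 lines: aspxn iveyj eqbi nflfc ohg gns qvu aymib ycyx icemj hnh zqkr ahsv
Hunk 4: at line 5 remove [qvu,aymib] add [erjk] -> 12 lines: aspxn iveyj eqbi nflfc ohg gns erjk ycyx icemj hnh zqkr ahsv
Hunk 5: at line 1 remove [iveyj,eqbi,nflfc] add [ljb] -> 10 lines: aspxn ljb ohg gns erjk ycyx icemj hnh zqkr ahsv
Hunk 6: at line 1 remove [ljb] add [anac] -> 10 lines: aspxn anac ohg gns erjk ycyx icemj hnh zqkr ahsv
Final line count: 10

Answer: 10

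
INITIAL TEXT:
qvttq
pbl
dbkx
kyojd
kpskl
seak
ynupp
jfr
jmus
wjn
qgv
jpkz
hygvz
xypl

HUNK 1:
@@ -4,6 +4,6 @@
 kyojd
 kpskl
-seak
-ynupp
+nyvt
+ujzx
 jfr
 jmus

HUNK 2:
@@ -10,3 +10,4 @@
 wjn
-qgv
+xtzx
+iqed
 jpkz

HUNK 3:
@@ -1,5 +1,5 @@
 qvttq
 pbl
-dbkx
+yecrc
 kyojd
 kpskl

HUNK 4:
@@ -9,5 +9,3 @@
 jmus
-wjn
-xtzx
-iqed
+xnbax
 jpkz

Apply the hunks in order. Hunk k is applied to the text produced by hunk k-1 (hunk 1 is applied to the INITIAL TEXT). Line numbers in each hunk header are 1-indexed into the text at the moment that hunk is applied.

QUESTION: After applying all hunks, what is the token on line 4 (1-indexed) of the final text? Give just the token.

Answer: kyojd

Derivation:
Hunk 1: at line 4 remove [seak,ynupp] add [nyvt,ujzx] -> 14 lines: qvttq pbl dbkx kyojd kpskl nyvt ujzx jfr jmus wjn qgv jpkz hygvz xypl
Hunk 2: at line 10 remove [qgv] add [xtzx,iqed] -> 15 lines: qvttq pbl dbkx kyojd kpskl nyvt ujzx jfr jmus wjn xtzx iqed jpkz hygvz xypl
Hunk 3: at line 1 remove [dbkx] add [yecrc] -> 15 lines: qvttq pbl yecrc kyojd kpskl nyvt ujzx jfr jmus wjn xtzx iqed jpkz hygvz xypl
Hunk 4: at line 9 remove [wjn,xtzx,iqed] add [xnbax] -> 13 lines: qvttq pbl yecrc kyojd kpskl nyvt ujzx jfr jmus xnbax jpkz hygvz xypl
Final line 4: kyojd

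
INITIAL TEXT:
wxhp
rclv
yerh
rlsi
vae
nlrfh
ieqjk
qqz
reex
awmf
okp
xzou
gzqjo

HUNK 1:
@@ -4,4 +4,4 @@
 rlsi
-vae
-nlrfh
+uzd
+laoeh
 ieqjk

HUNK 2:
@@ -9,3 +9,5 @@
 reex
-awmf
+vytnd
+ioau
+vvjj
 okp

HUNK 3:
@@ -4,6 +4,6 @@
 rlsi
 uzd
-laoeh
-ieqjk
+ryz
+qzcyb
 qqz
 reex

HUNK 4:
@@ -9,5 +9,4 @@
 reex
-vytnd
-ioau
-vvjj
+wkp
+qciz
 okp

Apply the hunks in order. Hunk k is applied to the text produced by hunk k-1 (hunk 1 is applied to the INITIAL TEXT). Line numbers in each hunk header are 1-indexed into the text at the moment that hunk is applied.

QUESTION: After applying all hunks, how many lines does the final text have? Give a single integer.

Answer: 14

Derivation:
Hunk 1: at line 4 remove [vae,nlrfh] add [uzd,laoeh] -> 13 lines: wxhp rclv yerh rlsi uzd laoeh ieqjk qqz reex awmf okp xzou gzqjo
Hunk 2: at line 9 remove [awmf] add [vytnd,ioau,vvjj] -> 15 lines: wxhp rclv yerh rlsi uzd laoeh ieqjk qqz reex vytnd ioau vvjj okp xzou gzqjo
Hunk 3: at line 4 remove [laoeh,ieqjk] add [ryz,qzcyb] -> 15 lines: wxhp rclv yerh rlsi uzd ryz qzcyb qqz reex vytnd ioau vvjj okp xzou gzqjo
Hunk 4: at line 9 remove [vytnd,ioau,vvjj] add [wkp,qciz] -> 14 lines: wxhp rclv yerh rlsi uzd ryz qzcyb qqz reex wkp qciz okp xzou gzqjo
Final line count: 14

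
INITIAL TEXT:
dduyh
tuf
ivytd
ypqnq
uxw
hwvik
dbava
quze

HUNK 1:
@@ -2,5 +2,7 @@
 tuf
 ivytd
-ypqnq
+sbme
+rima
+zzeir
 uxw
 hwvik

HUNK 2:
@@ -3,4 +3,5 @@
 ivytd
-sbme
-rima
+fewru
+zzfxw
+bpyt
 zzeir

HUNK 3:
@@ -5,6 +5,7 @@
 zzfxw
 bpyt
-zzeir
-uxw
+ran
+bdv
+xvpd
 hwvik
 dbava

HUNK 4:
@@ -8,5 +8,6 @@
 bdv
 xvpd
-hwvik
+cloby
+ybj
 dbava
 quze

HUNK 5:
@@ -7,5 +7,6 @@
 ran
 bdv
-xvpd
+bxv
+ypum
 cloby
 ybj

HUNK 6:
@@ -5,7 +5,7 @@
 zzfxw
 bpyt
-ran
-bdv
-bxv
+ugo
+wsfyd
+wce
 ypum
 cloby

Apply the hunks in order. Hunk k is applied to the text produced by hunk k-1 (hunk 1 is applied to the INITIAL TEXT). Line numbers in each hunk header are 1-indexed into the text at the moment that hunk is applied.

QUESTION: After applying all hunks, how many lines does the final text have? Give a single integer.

Hunk 1: at line 2 remove [ypqnq] add [sbme,rima,zzeir] -> 10 lines: dduyh tuf ivytd sbme rima zzeir uxw hwvik dbava quze
Hunk 2: at line 3 remove [sbme,rima] add [fewru,zzfxw,bpyt] -> 11 lines: dduyh tuf ivytd fewru zzfxw bpyt zzeir uxw hwvik dbava quze
Hunk 3: at line 5 remove [zzeir,uxw] add [ran,bdv,xvpd] -> 12 lines: dduyh tuf ivytd fewru zzfxw bpyt ran bdv xvpd hwvik dbava quze
Hunk 4: at line 8 remove [hwvik] add [cloby,ybj] -> 13 lines: dduyh tuf ivytd fewru zzfxw bpyt ran bdv xvpd cloby ybj dbava quze
Hunk 5: at line 7 remove [xvpd] add [bxv,ypum] -> 14 lines: dduyh tuf ivytd fewru zzfxw bpyt ran bdv bxv ypum cloby ybj dbava quze
Hunk 6: at line 5 remove [ran,bdv,bxv] add [ugo,wsfyd,wce] -> 14 lines: dduyh tuf ivytd fewru zzfxw bpyt ugo wsfyd wce ypum cloby ybj dbava quze
Final line count: 14

Answer: 14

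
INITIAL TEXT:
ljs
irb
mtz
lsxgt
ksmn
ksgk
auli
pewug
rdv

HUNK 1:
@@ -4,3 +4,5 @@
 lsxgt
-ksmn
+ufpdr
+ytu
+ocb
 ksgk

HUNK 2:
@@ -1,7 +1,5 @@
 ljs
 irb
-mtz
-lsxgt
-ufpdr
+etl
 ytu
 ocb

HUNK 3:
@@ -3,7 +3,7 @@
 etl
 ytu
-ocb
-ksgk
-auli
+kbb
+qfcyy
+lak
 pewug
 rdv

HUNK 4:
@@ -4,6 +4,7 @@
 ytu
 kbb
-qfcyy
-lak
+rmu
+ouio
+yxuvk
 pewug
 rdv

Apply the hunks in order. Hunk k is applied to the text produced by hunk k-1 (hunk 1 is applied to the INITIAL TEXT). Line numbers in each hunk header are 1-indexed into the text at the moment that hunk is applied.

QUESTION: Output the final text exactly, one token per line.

Hunk 1: at line 4 remove [ksmn] add [ufpdr,ytu,ocb] -> 11 lines: ljs irb mtz lsxgt ufpdr ytu ocb ksgk auli pewug rdv
Hunk 2: at line 1 remove [mtz,lsxgt,ufpdr] add [etl] -> 9 lines: ljs irb etl ytu ocb ksgk auli pewug rdv
Hunk 3: at line 3 remove [ocb,ksgk,auli] add [kbb,qfcyy,lak] -> 9 lines: ljs irb etl ytu kbb qfcyy lak pewug rdv
Hunk 4: at line 4 remove [qfcyy,lak] add [rmu,ouio,yxuvk] -> 10 lines: ljs irb etl ytu kbb rmu ouio yxuvk pewug rdv

Answer: ljs
irb
etl
ytu
kbb
rmu
ouio
yxuvk
pewug
rdv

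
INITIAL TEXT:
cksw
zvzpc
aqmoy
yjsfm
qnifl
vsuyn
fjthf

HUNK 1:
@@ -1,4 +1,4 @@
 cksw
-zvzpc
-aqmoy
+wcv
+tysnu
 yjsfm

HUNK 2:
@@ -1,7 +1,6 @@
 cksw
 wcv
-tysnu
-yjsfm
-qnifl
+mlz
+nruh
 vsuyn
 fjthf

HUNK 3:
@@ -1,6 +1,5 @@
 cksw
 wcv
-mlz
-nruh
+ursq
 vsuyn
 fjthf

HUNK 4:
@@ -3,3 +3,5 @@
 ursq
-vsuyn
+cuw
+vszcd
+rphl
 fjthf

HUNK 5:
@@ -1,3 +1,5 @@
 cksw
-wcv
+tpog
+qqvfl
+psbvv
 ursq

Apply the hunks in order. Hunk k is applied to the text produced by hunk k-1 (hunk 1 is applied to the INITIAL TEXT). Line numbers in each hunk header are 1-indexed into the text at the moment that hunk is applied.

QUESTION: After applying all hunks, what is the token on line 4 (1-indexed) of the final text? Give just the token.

Answer: psbvv

Derivation:
Hunk 1: at line 1 remove [zvzpc,aqmoy] add [wcv,tysnu] -> 7 lines: cksw wcv tysnu yjsfm qnifl vsuyn fjthf
Hunk 2: at line 1 remove [tysnu,yjsfm,qnifl] add [mlz,nruh] -> 6 lines: cksw wcv mlz nruh vsuyn fjthf
Hunk 3: at line 1 remove [mlz,nruh] add [ursq] -> 5 lines: cksw wcv ursq vsuyn fjthf
Hunk 4: at line 3 remove [vsuyn] add [cuw,vszcd,rphl] -> 7 lines: cksw wcv ursq cuw vszcd rphl fjthf
Hunk 5: at line 1 remove [wcv] add [tpog,qqvfl,psbvv] -> 9 lines: cksw tpog qqvfl psbvv ursq cuw vszcd rphl fjthf
Final line 4: psbvv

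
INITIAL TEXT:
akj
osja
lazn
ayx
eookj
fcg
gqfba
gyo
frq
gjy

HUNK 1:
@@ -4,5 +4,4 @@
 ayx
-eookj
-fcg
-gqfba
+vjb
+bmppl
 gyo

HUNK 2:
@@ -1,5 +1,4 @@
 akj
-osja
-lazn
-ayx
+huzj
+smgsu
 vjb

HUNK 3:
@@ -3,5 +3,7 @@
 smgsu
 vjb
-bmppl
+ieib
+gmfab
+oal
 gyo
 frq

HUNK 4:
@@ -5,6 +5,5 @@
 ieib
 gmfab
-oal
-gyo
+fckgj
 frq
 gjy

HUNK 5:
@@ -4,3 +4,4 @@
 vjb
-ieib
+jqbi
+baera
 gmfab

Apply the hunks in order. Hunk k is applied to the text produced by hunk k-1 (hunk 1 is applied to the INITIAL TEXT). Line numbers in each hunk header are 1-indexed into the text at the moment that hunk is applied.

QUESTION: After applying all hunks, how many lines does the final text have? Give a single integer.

Hunk 1: at line 4 remove [eookj,fcg,gqfba] add [vjb,bmppl] -> 9 lines: akj osja lazn ayx vjb bmppl gyo frq gjy
Hunk 2: at line 1 remove [osja,lazn,ayx] add [huzj,smgsu] -> 8 lines: akj huzj smgsu vjb bmppl gyo frq gjy
Hunk 3: at line 3 remove [bmppl] add [ieib,gmfab,oal] -> 10 lines: akj huzj smgsu vjb ieib gmfab oal gyo frq gjy
Hunk 4: at line 5 remove [oal,gyo] add [fckgj] -> 9 lines: akj huzj smgsu vjb ieib gmfab fckgj frq gjy
Hunk 5: at line 4 remove [ieib] add [jqbi,baera] -> 10 lines: akj huzj smgsu vjb jqbi baera gmfab fckgj frq gjy
Final line count: 10

Answer: 10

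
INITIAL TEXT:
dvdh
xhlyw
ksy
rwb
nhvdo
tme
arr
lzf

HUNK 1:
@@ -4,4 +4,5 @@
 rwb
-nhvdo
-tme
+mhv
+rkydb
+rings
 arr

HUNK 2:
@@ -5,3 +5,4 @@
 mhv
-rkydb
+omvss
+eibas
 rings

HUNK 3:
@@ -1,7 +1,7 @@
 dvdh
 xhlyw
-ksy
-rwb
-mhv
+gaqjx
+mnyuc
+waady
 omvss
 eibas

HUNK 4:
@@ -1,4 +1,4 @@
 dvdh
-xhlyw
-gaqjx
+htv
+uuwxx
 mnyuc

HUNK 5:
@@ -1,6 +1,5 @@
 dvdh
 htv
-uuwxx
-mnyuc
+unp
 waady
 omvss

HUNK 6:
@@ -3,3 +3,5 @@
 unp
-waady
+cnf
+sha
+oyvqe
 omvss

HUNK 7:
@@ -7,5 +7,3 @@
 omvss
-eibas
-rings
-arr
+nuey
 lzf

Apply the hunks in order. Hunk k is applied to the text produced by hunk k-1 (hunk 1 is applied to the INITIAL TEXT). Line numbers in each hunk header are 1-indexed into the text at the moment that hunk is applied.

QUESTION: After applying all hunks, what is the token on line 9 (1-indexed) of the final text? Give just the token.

Answer: lzf

Derivation:
Hunk 1: at line 4 remove [nhvdo,tme] add [mhv,rkydb,rings] -> 9 lines: dvdh xhlyw ksy rwb mhv rkydb rings arr lzf
Hunk 2: at line 5 remove [rkydb] add [omvss,eibas] -> 10 lines: dvdh xhlyw ksy rwb mhv omvss eibas rings arr lzf
Hunk 3: at line 1 remove [ksy,rwb,mhv] add [gaqjx,mnyuc,waady] -> 10 lines: dvdh xhlyw gaqjx mnyuc waady omvss eibas rings arr lzf
Hunk 4: at line 1 remove [xhlyw,gaqjx] add [htv,uuwxx] -> 10 lines: dvdh htv uuwxx mnyuc waady omvss eibas rings arr lzf
Hunk 5: at line 1 remove [uuwxx,mnyuc] add [unp] -> 9 lines: dvdh htv unp waady omvss eibas rings arr lzf
Hunk 6: at line 3 remove [waady] add [cnf,sha,oyvqe] -> 11 lines: dvdh htv unp cnf sha oyvqe omvss eibas rings arr lzf
Hunk 7: at line 7 remove [eibas,rings,arr] add [nuey] -> 9 lines: dvdh htv unp cnf sha oyvqe omvss nuey lzf
Final line 9: lzf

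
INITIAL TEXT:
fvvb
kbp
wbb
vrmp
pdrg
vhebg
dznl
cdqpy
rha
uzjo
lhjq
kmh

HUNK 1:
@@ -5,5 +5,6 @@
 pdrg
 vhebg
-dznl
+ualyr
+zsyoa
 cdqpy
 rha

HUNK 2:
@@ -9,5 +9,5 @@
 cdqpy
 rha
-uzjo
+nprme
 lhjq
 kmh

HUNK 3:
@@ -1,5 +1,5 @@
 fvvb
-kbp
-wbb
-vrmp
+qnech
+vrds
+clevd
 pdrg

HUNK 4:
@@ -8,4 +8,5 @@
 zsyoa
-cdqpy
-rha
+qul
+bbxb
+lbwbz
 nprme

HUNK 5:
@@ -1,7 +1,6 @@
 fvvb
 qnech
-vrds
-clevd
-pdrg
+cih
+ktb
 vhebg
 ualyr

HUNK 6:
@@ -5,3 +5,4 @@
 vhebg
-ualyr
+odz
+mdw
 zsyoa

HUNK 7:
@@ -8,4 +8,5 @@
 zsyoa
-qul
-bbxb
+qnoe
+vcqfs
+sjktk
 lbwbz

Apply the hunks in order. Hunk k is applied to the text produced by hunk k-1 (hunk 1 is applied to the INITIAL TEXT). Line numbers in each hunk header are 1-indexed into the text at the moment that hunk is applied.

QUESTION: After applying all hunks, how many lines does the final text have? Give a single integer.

Hunk 1: at line 5 remove [dznl] add [ualyr,zsyoa] -> 13 lines: fvvb kbp wbb vrmp pdrg vhebg ualyr zsyoa cdqpy rha uzjo lhjq kmh
Hunk 2: at line 9 remove [uzjo] add [nprme] -> 13 lines: fvvb kbp wbb vrmp pdrg vhebg ualyr zsyoa cdqpy rha nprme lhjq kmh
Hunk 3: at line 1 remove [kbp,wbb,vrmp] add [qnech,vrds,clevd] -> 13 lines: fvvb qnech vrds clevd pdrg vhebg ualyr zsyoa cdqpy rha nprme lhjq kmh
Hunk 4: at line 8 remove [cdqpy,rha] add [qul,bbxb,lbwbz] -> 14 lines: fvvb qnech vrds clevd pdrg vhebg ualyr zsyoa qul bbxb lbwbz nprme lhjq kmh
Hunk 5: at line 1 remove [vrds,clevd,pdrg] add [cih,ktb] -> 13 lines: fvvb qnech cih ktb vhebg ualyr zsyoa qul bbxb lbwbz nprme lhjq kmh
Hunk 6: at line 5 remove [ualyr] add [odz,mdw] -> 14 lines: fvvb qnech cih ktb vhebg odz mdw zsyoa qul bbxb lbwbz nprme lhjq kmh
Hunk 7: at line 8 remove [qul,bbxb] add [qnoe,vcqfs,sjktk] -> 15 lines: fvvb qnech cih ktb vhebg odz mdw zsyoa qnoe vcqfs sjktk lbwbz nprme lhjq kmh
Final line count: 15

Answer: 15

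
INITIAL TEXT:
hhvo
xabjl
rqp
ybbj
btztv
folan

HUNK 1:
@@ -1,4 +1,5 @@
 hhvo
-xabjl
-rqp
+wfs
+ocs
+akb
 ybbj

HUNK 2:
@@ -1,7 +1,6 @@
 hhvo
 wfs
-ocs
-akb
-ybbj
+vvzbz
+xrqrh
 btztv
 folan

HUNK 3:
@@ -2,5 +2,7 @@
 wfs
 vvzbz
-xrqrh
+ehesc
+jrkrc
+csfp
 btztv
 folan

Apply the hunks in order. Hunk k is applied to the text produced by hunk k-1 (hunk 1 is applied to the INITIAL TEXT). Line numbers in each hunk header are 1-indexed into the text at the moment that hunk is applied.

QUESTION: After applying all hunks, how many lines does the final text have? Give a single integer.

Answer: 8

Derivation:
Hunk 1: at line 1 remove [xabjl,rqp] add [wfs,ocs,akb] -> 7 lines: hhvo wfs ocs akb ybbj btztv folan
Hunk 2: at line 1 remove [ocs,akb,ybbj] add [vvzbz,xrqrh] -> 6 lines: hhvo wfs vvzbz xrqrh btztv folan
Hunk 3: at line 2 remove [xrqrh] add [ehesc,jrkrc,csfp] -> 8 lines: hhvo wfs vvzbz ehesc jrkrc csfp btztv folan
Final line count: 8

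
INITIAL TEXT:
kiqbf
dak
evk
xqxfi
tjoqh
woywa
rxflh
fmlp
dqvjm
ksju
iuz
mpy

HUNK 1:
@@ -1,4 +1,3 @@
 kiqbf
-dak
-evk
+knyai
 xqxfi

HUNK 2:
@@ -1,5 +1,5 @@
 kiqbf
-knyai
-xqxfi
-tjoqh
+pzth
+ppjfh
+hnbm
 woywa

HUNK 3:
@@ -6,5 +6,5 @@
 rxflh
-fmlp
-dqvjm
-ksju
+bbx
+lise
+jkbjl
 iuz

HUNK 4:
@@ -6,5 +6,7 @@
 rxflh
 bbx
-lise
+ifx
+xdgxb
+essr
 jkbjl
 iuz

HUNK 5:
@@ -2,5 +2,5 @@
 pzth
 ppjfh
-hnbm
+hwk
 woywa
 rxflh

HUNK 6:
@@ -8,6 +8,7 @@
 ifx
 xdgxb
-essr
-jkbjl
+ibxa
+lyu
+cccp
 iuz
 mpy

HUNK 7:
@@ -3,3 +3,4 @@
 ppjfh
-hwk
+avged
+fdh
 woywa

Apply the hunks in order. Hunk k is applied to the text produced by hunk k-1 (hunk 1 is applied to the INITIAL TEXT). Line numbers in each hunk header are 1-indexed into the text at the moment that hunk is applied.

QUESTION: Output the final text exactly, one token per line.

Hunk 1: at line 1 remove [dak,evk] add [knyai] -> 11 lines: kiqbf knyai xqxfi tjoqh woywa rxflh fmlp dqvjm ksju iuz mpy
Hunk 2: at line 1 remove [knyai,xqxfi,tjoqh] add [pzth,ppjfh,hnbm] -> 11 lines: kiqbf pzth ppjfh hnbm woywa rxflh fmlp dqvjm ksju iuz mpy
Hunk 3: at line 6 remove [fmlp,dqvjm,ksju] add [bbx,lise,jkbjl] -> 11 lines: kiqbf pzth ppjfh hnbm woywa rxflh bbx lise jkbjl iuz mpy
Hunk 4: at line 6 remove [lise] add [ifx,xdgxb,essr] -> 13 lines: kiqbf pzth ppjfh hnbm woywa rxflh bbx ifx xdgxb essr jkbjl iuz mpy
Hunk 5: at line 2 remove [hnbm] add [hwk] -> 13 lines: kiqbf pzth ppjfh hwk woywa rxflh bbx ifx xdgxb essr jkbjl iuz mpy
Hunk 6: at line 8 remove [essr,jkbjl] add [ibxa,lyu,cccp] -> 14 lines: kiqbf pzth ppjfh hwk woywa rxflh bbx ifx xdgxb ibxa lyu cccp iuz mpy
Hunk 7: at line 3 remove [hwk] add [avged,fdh] -> 15 lines: kiqbf pzth ppjfh avged fdh woywa rxflh bbx ifx xdgxb ibxa lyu cccp iuz mpy

Answer: kiqbf
pzth
ppjfh
avged
fdh
woywa
rxflh
bbx
ifx
xdgxb
ibxa
lyu
cccp
iuz
mpy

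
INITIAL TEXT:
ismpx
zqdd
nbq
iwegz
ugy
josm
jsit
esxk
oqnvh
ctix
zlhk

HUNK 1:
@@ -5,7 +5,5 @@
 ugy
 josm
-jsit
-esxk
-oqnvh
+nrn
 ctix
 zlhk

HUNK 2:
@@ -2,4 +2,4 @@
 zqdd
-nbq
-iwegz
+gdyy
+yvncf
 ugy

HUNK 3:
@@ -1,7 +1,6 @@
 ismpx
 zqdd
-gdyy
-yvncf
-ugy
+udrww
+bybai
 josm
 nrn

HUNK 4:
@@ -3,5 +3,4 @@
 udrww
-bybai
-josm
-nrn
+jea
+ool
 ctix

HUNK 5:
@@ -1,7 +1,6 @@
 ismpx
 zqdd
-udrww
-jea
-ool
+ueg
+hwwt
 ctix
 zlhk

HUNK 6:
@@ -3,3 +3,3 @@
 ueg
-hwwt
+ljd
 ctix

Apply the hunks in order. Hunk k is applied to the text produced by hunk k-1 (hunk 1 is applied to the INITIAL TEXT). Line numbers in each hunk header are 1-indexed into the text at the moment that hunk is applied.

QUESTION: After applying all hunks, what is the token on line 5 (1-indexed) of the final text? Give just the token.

Hunk 1: at line 5 remove [jsit,esxk,oqnvh] add [nrn] -> 9 lines: ismpx zqdd nbq iwegz ugy josm nrn ctix zlhk
Hunk 2: at line 2 remove [nbq,iwegz] add [gdyy,yvncf] -> 9 lines: ismpx zqdd gdyy yvncf ugy josm nrn ctix zlhk
Hunk 3: at line 1 remove [gdyy,yvncf,ugy] add [udrww,bybai] -> 8 lines: ismpx zqdd udrww bybai josm nrn ctix zlhk
Hunk 4: at line 3 remove [bybai,josm,nrn] add [jea,ool] -> 7 lines: ismpx zqdd udrww jea ool ctix zlhk
Hunk 5: at line 1 remove [udrww,jea,ool] add [ueg,hwwt] -> 6 lines: ismpx zqdd ueg hwwt ctix zlhk
Hunk 6: at line 3 remove [hwwt] add [ljd] -> 6 lines: ismpx zqdd ueg ljd ctix zlhk
Final line 5: ctix

Answer: ctix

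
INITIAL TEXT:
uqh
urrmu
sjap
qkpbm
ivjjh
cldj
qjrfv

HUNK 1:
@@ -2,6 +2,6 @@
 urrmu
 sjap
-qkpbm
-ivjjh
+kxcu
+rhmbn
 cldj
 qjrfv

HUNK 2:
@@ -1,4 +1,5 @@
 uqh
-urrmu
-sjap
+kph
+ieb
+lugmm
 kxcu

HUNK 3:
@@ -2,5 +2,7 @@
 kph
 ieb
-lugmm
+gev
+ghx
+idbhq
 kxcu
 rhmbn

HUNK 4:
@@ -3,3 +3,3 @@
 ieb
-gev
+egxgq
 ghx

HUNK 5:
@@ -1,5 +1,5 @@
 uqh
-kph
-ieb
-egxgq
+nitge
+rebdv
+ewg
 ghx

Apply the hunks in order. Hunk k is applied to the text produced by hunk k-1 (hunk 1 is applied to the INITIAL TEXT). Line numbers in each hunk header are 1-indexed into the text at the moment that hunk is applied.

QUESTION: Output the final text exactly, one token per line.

Answer: uqh
nitge
rebdv
ewg
ghx
idbhq
kxcu
rhmbn
cldj
qjrfv

Derivation:
Hunk 1: at line 2 remove [qkpbm,ivjjh] add [kxcu,rhmbn] -> 7 lines: uqh urrmu sjap kxcu rhmbn cldj qjrfv
Hunk 2: at line 1 remove [urrmu,sjap] add [kph,ieb,lugmm] -> 8 lines: uqh kph ieb lugmm kxcu rhmbn cldj qjrfv
Hunk 3: at line 2 remove [lugmm] add [gev,ghx,idbhq] -> 10 lines: uqh kph ieb gev ghx idbhq kxcu rhmbn cldj qjrfv
Hunk 4: at line 3 remove [gev] add [egxgq] -> 10 lines: uqh kph ieb egxgq ghx idbhq kxcu rhmbn cldj qjrfv
Hunk 5: at line 1 remove [kph,ieb,egxgq] add [nitge,rebdv,ewg] -> 10 lines: uqh nitge rebdv ewg ghx idbhq kxcu rhmbn cldj qjrfv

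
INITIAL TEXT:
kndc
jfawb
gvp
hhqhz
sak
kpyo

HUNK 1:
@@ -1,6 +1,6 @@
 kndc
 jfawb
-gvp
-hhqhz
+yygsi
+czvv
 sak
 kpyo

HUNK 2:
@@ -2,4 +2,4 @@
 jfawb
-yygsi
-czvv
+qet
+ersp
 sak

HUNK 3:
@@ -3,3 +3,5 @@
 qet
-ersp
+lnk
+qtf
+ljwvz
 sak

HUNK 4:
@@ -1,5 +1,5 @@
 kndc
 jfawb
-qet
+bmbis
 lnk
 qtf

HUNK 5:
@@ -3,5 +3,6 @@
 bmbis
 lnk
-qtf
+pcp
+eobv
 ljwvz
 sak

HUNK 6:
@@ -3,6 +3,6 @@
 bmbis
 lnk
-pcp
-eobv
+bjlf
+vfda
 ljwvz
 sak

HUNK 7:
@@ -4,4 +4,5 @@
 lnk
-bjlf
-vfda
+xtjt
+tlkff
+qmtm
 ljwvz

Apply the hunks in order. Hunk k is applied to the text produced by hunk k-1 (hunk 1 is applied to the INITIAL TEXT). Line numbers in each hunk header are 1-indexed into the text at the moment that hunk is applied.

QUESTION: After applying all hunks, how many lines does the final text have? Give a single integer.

Answer: 10

Derivation:
Hunk 1: at line 1 remove [gvp,hhqhz] add [yygsi,czvv] -> 6 lines: kndc jfawb yygsi czvv sak kpyo
Hunk 2: at line 2 remove [yygsi,czvv] add [qet,ersp] -> 6 lines: kndc jfawb qet ersp sak kpyo
Hunk 3: at line 3 remove [ersp] add [lnk,qtf,ljwvz] -> 8 lines: kndc jfawb qet lnk qtf ljwvz sak kpyo
Hunk 4: at line 1 remove [qet] add [bmbis] -> 8 lines: kndc jfawb bmbis lnk qtf ljwvz sak kpyo
Hunk 5: at line 3 remove [qtf] add [pcp,eobv] -> 9 lines: kndc jfawb bmbis lnk pcp eobv ljwvz sak kpyo
Hunk 6: at line 3 remove [pcp,eobv] add [bjlf,vfda] -> 9 lines: kndc jfawb bmbis lnk bjlf vfda ljwvz sak kpyo
Hunk 7: at line 4 remove [bjlf,vfda] add [xtjt,tlkff,qmtm] -> 10 lines: kndc jfawb bmbis lnk xtjt tlkff qmtm ljwvz sak kpyo
Final line count: 10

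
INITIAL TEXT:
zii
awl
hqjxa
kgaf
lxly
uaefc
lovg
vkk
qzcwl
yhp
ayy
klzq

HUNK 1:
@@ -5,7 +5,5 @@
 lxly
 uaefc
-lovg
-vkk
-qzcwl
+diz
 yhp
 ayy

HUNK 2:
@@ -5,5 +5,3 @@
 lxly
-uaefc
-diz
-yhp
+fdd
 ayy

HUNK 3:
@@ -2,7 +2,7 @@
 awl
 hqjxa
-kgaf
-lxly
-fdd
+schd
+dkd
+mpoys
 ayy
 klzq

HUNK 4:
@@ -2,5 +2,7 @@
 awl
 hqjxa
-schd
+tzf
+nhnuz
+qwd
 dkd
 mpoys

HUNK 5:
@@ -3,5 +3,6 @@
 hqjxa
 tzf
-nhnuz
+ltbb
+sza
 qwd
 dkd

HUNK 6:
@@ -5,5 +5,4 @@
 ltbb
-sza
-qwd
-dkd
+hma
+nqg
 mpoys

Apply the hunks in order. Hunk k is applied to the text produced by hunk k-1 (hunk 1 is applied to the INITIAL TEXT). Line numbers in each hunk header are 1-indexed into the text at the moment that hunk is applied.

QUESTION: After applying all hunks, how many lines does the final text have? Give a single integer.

Hunk 1: at line 5 remove [lovg,vkk,qzcwl] add [diz] -> 10 lines: zii awl hqjxa kgaf lxly uaefc diz yhp ayy klzq
Hunk 2: at line 5 remove [uaefc,diz,yhp] add [fdd] -> 8 lines: zii awl hqjxa kgaf lxly fdd ayy klzq
Hunk 3: at line 2 remove [kgaf,lxly,fdd] add [schd,dkd,mpoys] -> 8 lines: zii awl hqjxa schd dkd mpoys ayy klzq
Hunk 4: at line 2 remove [schd] add [tzf,nhnuz,qwd] -> 10 lines: zii awl hqjxa tzf nhnuz qwd dkd mpoys ayy klzq
Hunk 5: at line 3 remove [nhnuz] add [ltbb,sza] -> 11 lines: zii awl hqjxa tzf ltbb sza qwd dkd mpoys ayy klzq
Hunk 6: at line 5 remove [sza,qwd,dkd] add [hma,nqg] -> 10 lines: zii awl hqjxa tzf ltbb hma nqg mpoys ayy klzq
Final line count: 10

Answer: 10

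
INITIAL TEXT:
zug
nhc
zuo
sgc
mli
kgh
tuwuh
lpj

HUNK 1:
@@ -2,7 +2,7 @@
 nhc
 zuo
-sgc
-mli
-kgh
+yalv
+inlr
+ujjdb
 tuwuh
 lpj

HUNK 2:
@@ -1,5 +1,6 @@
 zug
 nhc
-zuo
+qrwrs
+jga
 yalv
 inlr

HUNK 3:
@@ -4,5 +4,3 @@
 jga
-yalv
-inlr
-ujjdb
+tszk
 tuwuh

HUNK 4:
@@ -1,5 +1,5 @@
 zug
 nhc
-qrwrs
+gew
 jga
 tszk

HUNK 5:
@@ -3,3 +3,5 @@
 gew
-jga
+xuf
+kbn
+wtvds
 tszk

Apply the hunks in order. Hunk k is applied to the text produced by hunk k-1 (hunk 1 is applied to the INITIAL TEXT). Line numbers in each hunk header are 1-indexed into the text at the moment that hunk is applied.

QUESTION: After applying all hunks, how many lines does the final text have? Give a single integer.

Hunk 1: at line 2 remove [sgc,mli,kgh] add [yalv,inlr,ujjdb] -> 8 lines: zug nhc zuo yalv inlr ujjdb tuwuh lpj
Hunk 2: at line 1 remove [zuo] add [qrwrs,jga] -> 9 lines: zug nhc qrwrs jga yalv inlr ujjdb tuwuh lpj
Hunk 3: at line 4 remove [yalv,inlr,ujjdb] add [tszk] -> 7 lines: zug nhc qrwrs jga tszk tuwuh lpj
Hunk 4: at line 1 remove [qrwrs] add [gew] -> 7 lines: zug nhc gew jga tszk tuwuh lpj
Hunk 5: at line 3 remove [jga] add [xuf,kbn,wtvds] -> 9 lines: zug nhc gew xuf kbn wtvds tszk tuwuh lpj
Final line count: 9

Answer: 9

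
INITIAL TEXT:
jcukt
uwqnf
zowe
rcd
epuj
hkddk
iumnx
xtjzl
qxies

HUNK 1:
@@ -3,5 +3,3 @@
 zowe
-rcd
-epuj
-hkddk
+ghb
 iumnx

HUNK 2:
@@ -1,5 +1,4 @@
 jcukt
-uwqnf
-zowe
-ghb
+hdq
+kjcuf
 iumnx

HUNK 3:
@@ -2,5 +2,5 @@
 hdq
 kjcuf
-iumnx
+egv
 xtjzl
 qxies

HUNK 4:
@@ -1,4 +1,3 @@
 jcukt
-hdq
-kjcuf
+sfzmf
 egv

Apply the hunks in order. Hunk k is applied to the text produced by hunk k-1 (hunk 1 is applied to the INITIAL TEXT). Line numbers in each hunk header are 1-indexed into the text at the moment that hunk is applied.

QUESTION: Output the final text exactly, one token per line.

Answer: jcukt
sfzmf
egv
xtjzl
qxies

Derivation:
Hunk 1: at line 3 remove [rcd,epuj,hkddk] add [ghb] -> 7 lines: jcukt uwqnf zowe ghb iumnx xtjzl qxies
Hunk 2: at line 1 remove [uwqnf,zowe,ghb] add [hdq,kjcuf] -> 6 lines: jcukt hdq kjcuf iumnx xtjzl qxies
Hunk 3: at line 2 remove [iumnx] add [egv] -> 6 lines: jcukt hdq kjcuf egv xtjzl qxies
Hunk 4: at line 1 remove [hdq,kjcuf] add [sfzmf] -> 5 lines: jcukt sfzmf egv xtjzl qxies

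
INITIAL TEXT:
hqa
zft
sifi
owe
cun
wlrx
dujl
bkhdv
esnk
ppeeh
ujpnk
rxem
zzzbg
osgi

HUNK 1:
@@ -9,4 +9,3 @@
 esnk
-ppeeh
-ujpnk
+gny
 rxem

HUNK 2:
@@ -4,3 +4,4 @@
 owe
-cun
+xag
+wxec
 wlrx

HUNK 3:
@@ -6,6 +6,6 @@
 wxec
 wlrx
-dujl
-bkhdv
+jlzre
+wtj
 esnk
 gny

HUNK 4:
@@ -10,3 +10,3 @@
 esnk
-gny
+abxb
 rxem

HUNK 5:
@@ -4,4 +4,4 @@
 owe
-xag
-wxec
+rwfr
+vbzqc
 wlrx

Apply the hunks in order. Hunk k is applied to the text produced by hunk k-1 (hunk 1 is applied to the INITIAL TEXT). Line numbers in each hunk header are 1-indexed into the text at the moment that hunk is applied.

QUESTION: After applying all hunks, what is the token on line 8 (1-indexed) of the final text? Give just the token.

Hunk 1: at line 9 remove [ppeeh,ujpnk] add [gny] -> 13 lines: hqa zft sifi owe cun wlrx dujl bkhdv esnk gny rxem zzzbg osgi
Hunk 2: at line 4 remove [cun] add [xag,wxec] -> 14 lines: hqa zft sifi owe xag wxec wlrx dujl bkhdv esnk gny rxem zzzbg osgi
Hunk 3: at line 6 remove [dujl,bkhdv] add [jlzre,wtj] -> 14 lines: hqa zft sifi owe xag wxec wlrx jlzre wtj esnk gny rxem zzzbg osgi
Hunk 4: at line 10 remove [gny] add [abxb] -> 14 lines: hqa zft sifi owe xag wxec wlrx jlzre wtj esnk abxb rxem zzzbg osgi
Hunk 5: at line 4 remove [xag,wxec] add [rwfr,vbzqc] -> 14 lines: hqa zft sifi owe rwfr vbzqc wlrx jlzre wtj esnk abxb rxem zzzbg osgi
Final line 8: jlzre

Answer: jlzre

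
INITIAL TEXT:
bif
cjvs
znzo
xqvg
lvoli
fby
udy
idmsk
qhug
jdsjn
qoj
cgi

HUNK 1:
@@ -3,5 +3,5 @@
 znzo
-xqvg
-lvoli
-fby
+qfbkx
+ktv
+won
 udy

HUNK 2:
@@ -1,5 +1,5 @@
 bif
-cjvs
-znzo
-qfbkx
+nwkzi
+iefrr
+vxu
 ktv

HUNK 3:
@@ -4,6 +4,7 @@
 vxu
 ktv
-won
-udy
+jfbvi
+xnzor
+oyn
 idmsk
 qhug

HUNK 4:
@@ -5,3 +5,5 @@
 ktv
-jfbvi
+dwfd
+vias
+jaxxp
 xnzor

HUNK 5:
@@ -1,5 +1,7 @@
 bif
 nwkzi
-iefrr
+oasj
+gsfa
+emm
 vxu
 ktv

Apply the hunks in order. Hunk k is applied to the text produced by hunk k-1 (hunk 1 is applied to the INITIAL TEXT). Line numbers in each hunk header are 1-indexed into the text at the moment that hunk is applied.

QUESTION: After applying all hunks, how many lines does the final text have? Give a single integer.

Answer: 17

Derivation:
Hunk 1: at line 3 remove [xqvg,lvoli,fby] add [qfbkx,ktv,won] -> 12 lines: bif cjvs znzo qfbkx ktv won udy idmsk qhug jdsjn qoj cgi
Hunk 2: at line 1 remove [cjvs,znzo,qfbkx] add [nwkzi,iefrr,vxu] -> 12 lines: bif nwkzi iefrr vxu ktv won udy idmsk qhug jdsjn qoj cgi
Hunk 3: at line 4 remove [won,udy] add [jfbvi,xnzor,oyn] -> 13 lines: bif nwkzi iefrr vxu ktv jfbvi xnzor oyn idmsk qhug jdsjn qoj cgi
Hunk 4: at line 5 remove [jfbvi] add [dwfd,vias,jaxxp] -> 15 lines: bif nwkzi iefrr vxu ktv dwfd vias jaxxp xnzor oyn idmsk qhug jdsjn qoj cgi
Hunk 5: at line 1 remove [iefrr] add [oasj,gsfa,emm] -> 17 lines: bif nwkzi oasj gsfa emm vxu ktv dwfd vias jaxxp xnzor oyn idmsk qhug jdsjn qoj cgi
Final line count: 17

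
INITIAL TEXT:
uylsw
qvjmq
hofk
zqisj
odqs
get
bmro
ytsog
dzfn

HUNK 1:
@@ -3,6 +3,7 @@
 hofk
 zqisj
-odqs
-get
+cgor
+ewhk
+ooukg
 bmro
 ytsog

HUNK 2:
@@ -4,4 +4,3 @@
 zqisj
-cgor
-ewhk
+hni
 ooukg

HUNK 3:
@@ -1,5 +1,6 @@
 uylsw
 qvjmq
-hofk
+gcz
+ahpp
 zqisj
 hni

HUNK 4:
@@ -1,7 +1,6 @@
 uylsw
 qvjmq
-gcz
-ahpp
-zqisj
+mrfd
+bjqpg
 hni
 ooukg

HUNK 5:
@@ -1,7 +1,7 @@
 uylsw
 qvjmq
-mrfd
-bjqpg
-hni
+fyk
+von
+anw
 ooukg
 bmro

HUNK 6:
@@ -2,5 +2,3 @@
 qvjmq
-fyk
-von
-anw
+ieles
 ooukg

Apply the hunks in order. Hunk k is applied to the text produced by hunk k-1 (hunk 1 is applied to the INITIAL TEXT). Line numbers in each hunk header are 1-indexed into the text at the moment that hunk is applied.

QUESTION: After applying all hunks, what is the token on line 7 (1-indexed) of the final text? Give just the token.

Hunk 1: at line 3 remove [odqs,get] add [cgor,ewhk,ooukg] -> 10 lines: uylsw qvjmq hofk zqisj cgor ewhk ooukg bmro ytsog dzfn
Hunk 2: at line 4 remove [cgor,ewhk] add [hni] -> 9 lines: uylsw qvjmq hofk zqisj hni ooukg bmro ytsog dzfn
Hunk 3: at line 1 remove [hofk] add [gcz,ahpp] -> 10 lines: uylsw qvjmq gcz ahpp zqisj hni ooukg bmro ytsog dzfn
Hunk 4: at line 1 remove [gcz,ahpp,zqisj] add [mrfd,bjqpg] -> 9 lines: uylsw qvjmq mrfd bjqpg hni ooukg bmro ytsog dzfn
Hunk 5: at line 1 remove [mrfd,bjqpg,hni] add [fyk,von,anw] -> 9 lines: uylsw qvjmq fyk von anw ooukg bmro ytsog dzfn
Hunk 6: at line 2 remove [fyk,von,anw] add [ieles] -> 7 lines: uylsw qvjmq ieles ooukg bmro ytsog dzfn
Final line 7: dzfn

Answer: dzfn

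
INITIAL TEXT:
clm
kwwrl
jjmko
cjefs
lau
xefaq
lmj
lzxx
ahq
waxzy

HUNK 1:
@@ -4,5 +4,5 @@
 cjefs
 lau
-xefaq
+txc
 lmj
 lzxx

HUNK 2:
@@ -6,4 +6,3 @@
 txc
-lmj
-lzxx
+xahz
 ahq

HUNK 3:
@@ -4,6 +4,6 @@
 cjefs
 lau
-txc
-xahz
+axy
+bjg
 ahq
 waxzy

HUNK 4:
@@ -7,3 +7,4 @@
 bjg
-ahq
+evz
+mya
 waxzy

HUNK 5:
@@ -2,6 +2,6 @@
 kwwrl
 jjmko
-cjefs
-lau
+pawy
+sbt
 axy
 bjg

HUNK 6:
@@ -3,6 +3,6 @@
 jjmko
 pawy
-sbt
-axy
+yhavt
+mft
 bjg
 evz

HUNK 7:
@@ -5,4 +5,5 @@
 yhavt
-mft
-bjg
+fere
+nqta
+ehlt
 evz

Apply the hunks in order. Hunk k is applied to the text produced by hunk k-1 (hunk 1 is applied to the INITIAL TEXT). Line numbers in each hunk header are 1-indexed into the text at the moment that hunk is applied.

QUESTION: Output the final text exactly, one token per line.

Hunk 1: at line 4 remove [xefaq] add [txc] -> 10 lines: clm kwwrl jjmko cjefs lau txc lmj lzxx ahq waxzy
Hunk 2: at line 6 remove [lmj,lzxx] add [xahz] -> 9 lines: clm kwwrl jjmko cjefs lau txc xahz ahq waxzy
Hunk 3: at line 4 remove [txc,xahz] add [axy,bjg] -> 9 lines: clm kwwrl jjmko cjefs lau axy bjg ahq waxzy
Hunk 4: at line 7 remove [ahq] add [evz,mya] -> 10 lines: clm kwwrl jjmko cjefs lau axy bjg evz mya waxzy
Hunk 5: at line 2 remove [cjefs,lau] add [pawy,sbt] -> 10 lines: clm kwwrl jjmko pawy sbt axy bjg evz mya waxzy
Hunk 6: at line 3 remove [sbt,axy] add [yhavt,mft] -> 10 lines: clm kwwrl jjmko pawy yhavt mft bjg evz mya waxzy
Hunk 7: at line 5 remove [mft,bjg] add [fere,nqta,ehlt] -> 11 lines: clm kwwrl jjmko pawy yhavt fere nqta ehlt evz mya waxzy

Answer: clm
kwwrl
jjmko
pawy
yhavt
fere
nqta
ehlt
evz
mya
waxzy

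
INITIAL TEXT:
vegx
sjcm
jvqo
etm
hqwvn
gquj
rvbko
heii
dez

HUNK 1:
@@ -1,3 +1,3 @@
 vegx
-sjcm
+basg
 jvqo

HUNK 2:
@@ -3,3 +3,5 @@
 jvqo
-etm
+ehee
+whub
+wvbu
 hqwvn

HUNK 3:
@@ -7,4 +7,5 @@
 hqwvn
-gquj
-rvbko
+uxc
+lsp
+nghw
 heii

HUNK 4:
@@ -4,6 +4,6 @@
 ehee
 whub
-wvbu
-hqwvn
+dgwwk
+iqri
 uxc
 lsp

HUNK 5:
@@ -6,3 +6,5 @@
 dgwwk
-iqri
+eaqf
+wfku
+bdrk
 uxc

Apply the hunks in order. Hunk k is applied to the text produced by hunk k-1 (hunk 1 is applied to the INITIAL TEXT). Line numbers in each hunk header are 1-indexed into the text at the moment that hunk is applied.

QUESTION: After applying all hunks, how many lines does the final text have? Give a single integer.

Answer: 14

Derivation:
Hunk 1: at line 1 remove [sjcm] add [basg] -> 9 lines: vegx basg jvqo etm hqwvn gquj rvbko heii dez
Hunk 2: at line 3 remove [etm] add [ehee,whub,wvbu] -> 11 lines: vegx basg jvqo ehee whub wvbu hqwvn gquj rvbko heii dez
Hunk 3: at line 7 remove [gquj,rvbko] add [uxc,lsp,nghw] -> 12 lines: vegx basg jvqo ehee whub wvbu hqwvn uxc lsp nghw heii dez
Hunk 4: at line 4 remove [wvbu,hqwvn] add [dgwwk,iqri] -> 12 lines: vegx basg jvqo ehee whub dgwwk iqri uxc lsp nghw heii dez
Hunk 5: at line 6 remove [iqri] add [eaqf,wfku,bdrk] -> 14 lines: vegx basg jvqo ehee whub dgwwk eaqf wfku bdrk uxc lsp nghw heii dez
Final line count: 14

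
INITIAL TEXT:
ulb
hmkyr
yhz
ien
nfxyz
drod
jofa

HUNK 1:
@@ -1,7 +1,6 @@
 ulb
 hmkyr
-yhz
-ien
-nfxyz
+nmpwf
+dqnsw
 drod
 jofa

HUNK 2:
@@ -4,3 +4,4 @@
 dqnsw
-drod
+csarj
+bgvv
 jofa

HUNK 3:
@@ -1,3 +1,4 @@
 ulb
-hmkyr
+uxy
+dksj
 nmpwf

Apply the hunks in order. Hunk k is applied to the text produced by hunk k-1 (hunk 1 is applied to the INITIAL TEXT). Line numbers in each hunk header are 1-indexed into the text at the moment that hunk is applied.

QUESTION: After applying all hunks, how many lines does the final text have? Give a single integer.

Answer: 8

Derivation:
Hunk 1: at line 1 remove [yhz,ien,nfxyz] add [nmpwf,dqnsw] -> 6 lines: ulb hmkyr nmpwf dqnsw drod jofa
Hunk 2: at line 4 remove [drod] add [csarj,bgvv] -> 7 lines: ulb hmkyr nmpwf dqnsw csarj bgvv jofa
Hunk 3: at line 1 remove [hmkyr] add [uxy,dksj] -> 8 lines: ulb uxy dksj nmpwf dqnsw csarj bgvv jofa
Final line count: 8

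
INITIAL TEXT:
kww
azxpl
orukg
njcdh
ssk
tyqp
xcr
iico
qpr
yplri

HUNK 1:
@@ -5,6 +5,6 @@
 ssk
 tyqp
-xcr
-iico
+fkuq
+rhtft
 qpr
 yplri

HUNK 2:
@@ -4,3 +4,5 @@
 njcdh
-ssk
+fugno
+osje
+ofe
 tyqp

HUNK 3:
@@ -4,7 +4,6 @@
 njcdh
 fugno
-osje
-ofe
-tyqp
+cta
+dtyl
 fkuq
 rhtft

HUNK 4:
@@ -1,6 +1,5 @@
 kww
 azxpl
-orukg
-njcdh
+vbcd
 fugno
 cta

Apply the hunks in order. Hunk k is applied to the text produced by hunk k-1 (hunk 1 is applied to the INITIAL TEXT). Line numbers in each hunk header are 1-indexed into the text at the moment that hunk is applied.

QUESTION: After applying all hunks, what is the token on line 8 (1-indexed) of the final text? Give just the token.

Answer: rhtft

Derivation:
Hunk 1: at line 5 remove [xcr,iico] add [fkuq,rhtft] -> 10 lines: kww azxpl orukg njcdh ssk tyqp fkuq rhtft qpr yplri
Hunk 2: at line 4 remove [ssk] add [fugno,osje,ofe] -> 12 lines: kww azxpl orukg njcdh fugno osje ofe tyqp fkuq rhtft qpr yplri
Hunk 3: at line 4 remove [osje,ofe,tyqp] add [cta,dtyl] -> 11 lines: kww azxpl orukg njcdh fugno cta dtyl fkuq rhtft qpr yplri
Hunk 4: at line 1 remove [orukg,njcdh] add [vbcd] -> 10 lines: kww azxpl vbcd fugno cta dtyl fkuq rhtft qpr yplri
Final line 8: rhtft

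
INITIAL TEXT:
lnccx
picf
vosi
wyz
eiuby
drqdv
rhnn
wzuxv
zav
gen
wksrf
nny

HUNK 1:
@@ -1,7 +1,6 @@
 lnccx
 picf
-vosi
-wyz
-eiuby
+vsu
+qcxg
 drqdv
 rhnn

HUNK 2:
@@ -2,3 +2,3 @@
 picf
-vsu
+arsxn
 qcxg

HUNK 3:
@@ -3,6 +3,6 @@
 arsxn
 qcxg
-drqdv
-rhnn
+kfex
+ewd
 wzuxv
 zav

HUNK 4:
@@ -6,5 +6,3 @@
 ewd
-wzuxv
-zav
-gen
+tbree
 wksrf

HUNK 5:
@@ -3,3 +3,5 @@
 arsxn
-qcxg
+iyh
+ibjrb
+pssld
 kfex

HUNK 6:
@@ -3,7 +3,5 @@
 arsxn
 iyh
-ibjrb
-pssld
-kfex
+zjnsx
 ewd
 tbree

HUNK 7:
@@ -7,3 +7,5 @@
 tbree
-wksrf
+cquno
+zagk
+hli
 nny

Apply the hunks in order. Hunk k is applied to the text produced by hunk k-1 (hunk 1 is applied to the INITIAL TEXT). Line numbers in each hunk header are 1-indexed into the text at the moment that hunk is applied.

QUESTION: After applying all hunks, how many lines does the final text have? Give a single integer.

Answer: 11

Derivation:
Hunk 1: at line 1 remove [vosi,wyz,eiuby] add [vsu,qcxg] -> 11 lines: lnccx picf vsu qcxg drqdv rhnn wzuxv zav gen wksrf nny
Hunk 2: at line 2 remove [vsu] add [arsxn] -> 11 lines: lnccx picf arsxn qcxg drqdv rhnn wzuxv zav gen wksrf nny
Hunk 3: at line 3 remove [drqdv,rhnn] add [kfex,ewd] -> 11 lines: lnccx picf arsxn qcxg kfex ewd wzuxv zav gen wksrf nny
Hunk 4: at line 6 remove [wzuxv,zav,gen] add [tbree] -> 9 lines: lnccx picf arsxn qcxg kfex ewd tbree wksrf nny
Hunk 5: at line 3 remove [qcxg] add [iyh,ibjrb,pssld] -> 11 lines: lnccx picf arsxn iyh ibjrb pssld kfex ewd tbree wksrf nny
Hunk 6: at line 3 remove [ibjrb,pssld,kfex] add [zjnsx] -> 9 lines: lnccx picf arsxn iyh zjnsx ewd tbree wksrf nny
Hunk 7: at line 7 remove [wksrf] add [cquno,zagk,hli] -> 11 lines: lnccx picf arsxn iyh zjnsx ewd tbree cquno zagk hli nny
Final line count: 11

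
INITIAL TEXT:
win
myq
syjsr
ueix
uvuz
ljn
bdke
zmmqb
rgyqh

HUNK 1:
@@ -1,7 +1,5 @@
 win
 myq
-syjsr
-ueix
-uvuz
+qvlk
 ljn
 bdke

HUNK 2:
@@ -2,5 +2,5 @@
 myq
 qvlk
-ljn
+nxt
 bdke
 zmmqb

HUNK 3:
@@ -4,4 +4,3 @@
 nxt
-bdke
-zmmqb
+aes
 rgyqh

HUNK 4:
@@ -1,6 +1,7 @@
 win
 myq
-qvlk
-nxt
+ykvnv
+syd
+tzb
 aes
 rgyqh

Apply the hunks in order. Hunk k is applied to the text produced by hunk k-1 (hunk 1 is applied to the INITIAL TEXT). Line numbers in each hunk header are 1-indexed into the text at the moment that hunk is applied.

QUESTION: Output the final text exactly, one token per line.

Hunk 1: at line 1 remove [syjsr,ueix,uvuz] add [qvlk] -> 7 lines: win myq qvlk ljn bdke zmmqb rgyqh
Hunk 2: at line 2 remove [ljn] add [nxt] -> 7 lines: win myq qvlk nxt bdke zmmqb rgyqh
Hunk 3: at line 4 remove [bdke,zmmqb] add [aes] -> 6 lines: win myq qvlk nxt aes rgyqh
Hunk 4: at line 1 remove [qvlk,nxt] add [ykvnv,syd,tzb] -> 7 lines: win myq ykvnv syd tzb aes rgyqh

Answer: win
myq
ykvnv
syd
tzb
aes
rgyqh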